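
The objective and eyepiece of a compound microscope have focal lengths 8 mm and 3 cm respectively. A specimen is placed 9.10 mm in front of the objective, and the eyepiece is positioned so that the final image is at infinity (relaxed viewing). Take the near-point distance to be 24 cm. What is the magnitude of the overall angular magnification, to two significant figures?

Convert to cm: f_obj = 8 mm = 0.8 cm; d_o = 9.10 mm = 0.91 cm.
Objective: 1/d_i = 1/f_obj - 1/d_o = 1/0.8 - 1/0.91 = 0.15110 cm^-1, so d_i = 6.618 cm.
m_obj = -d_i/d_o = -6.618/0.91 = -7.273.
Eyepiece angular magnification (image at infinity): M_eye = D/f_e = 24/3 = 8.000.
Overall M = m_obj x M_eye = (-7.273)(8.000) = -58.18.
|M| = 58.18.

58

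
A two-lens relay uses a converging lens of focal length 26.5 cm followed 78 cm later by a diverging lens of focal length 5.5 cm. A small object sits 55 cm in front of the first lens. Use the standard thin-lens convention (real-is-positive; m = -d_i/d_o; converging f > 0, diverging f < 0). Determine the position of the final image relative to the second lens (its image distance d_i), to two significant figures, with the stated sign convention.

-4.6 cm

First lens: d_i1 = 1/(1/26.5 - 1/55) = 51.140 cm.
The intermediate image is 51.140 cm to the right of lens 1, so d_o2 = L - d_i1 = 78 - 51.140 = 26.860 cm.
Second lens: d_i2 = 1/(1/(-5.5) - 1/(26.860)) = -4.565 cm.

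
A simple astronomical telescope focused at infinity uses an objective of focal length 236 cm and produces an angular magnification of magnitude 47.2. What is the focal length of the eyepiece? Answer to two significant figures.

5.0 cm

|M| = f_obj/f_eye, so f_eye = f_obj/|M| = 236/47.2 = 5.000 cm.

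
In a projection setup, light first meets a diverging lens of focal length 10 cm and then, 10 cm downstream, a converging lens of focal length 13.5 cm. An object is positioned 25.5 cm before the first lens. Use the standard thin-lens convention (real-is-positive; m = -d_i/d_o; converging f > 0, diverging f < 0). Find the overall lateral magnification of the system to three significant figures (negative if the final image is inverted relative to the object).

-1.03

First lens: d_i1 = 1/(1/(-10) - 1/25.5) = -7.183 cm.
m_1 = -(-7.183)/25.5 = 0.2817.
The intermediate image is virtual, 7.183 cm to the left of lens 1, so d_o2 = L - d_i1 = 10 - (-7.183) = 17.183 cm.
Second lens: d_i2 = 1/(1/13.5 - 1/(17.183)) = 62.983 cm.
m_2 = -(62.983)/(17.183) = -3.6654.
Total m = m_1 x m_2 = (0.2817)(-3.6654) = -1.0325.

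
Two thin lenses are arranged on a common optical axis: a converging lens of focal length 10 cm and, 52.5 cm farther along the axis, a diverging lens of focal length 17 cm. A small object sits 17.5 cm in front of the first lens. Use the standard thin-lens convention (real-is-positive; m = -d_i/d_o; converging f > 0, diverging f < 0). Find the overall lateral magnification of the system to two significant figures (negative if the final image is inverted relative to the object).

Applying the thin-lens equation to the first lens, 1/10 = 1/17.5 + 1/d_i1, which gives d_i1 = 23.333 cm.
Its lateral magnification is m_1 = -d_i1/d_o1 = -(23.333)/17.5 = -1.3333.
The intermediate image is 23.333 cm to the right of lens 1, so d_o2 = L - d_i1 = 52.5 - 23.333 = 29.167 cm.
Applying the thin-lens equation again with f_2 = -17 cm and d_o2 = 29.167 cm gives d_i2 = -10.740 cm.
m_2 = -(-10.740)/(29.167) = 0.3682.
The system's lateral magnification is m_1 m_2 = (-1.3333)(0.3682) = -0.4910.

-0.49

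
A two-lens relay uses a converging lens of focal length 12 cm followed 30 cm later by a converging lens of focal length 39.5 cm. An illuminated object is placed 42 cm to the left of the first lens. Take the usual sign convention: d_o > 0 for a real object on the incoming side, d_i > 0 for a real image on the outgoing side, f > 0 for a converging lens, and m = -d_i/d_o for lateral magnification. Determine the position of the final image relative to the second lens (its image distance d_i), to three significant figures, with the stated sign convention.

-19.8 cm

Lens 1: 1/d_i1 = 1/f_1 - 1/d_o1 = 1/12 - 1/42 = 0.05952 cm^-1, so d_i1 = 16.800 cm.
The intermediate image is 16.800 cm to the right of lens 1, so d_o2 = L - d_i1 = 30 - 16.800 = 13.200 cm.
Lens 2: 1/d_i2 = 1/f_2 - 1/d_o2 = 1/39.5 - 1/(13.200) = -0.05044 cm^-1, so d_i2 = -19.825 cm.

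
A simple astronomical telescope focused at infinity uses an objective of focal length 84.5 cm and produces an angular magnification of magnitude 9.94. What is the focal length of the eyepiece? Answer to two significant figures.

|M| = f_obj/f_eye, so f_eye = f_obj/|M| = 84.5/9.94 = 8.501 cm.

8.5 cm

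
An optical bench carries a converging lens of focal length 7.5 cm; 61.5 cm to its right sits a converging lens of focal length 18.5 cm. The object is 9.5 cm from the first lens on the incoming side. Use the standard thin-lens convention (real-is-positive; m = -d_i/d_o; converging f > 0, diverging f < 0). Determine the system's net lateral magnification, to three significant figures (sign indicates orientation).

9.41

Lens 1: 1/d_i1 = 1/f_1 - 1/d_o1 = 1/7.5 - 1/9.5 = 0.02807 cm^-1, so d_i1 = 35.625 cm.
m_1 = -(35.625)/9.5 = -3.7500.
That image sits 25.875 cm in front of the second lens, so d_o2 = 25.875 cm.
Lens 2: 1/d_i2 = 1/f_2 - 1/d_o2 = 1/18.5 - 1/(25.875) = 0.01541 cm^-1, so d_i2 = 64.907 cm.
m_2 = -(64.907)/(25.875) = -2.5085.
Total m = m_1 x m_2 = (-3.7500)(-2.5085) = 9.4068.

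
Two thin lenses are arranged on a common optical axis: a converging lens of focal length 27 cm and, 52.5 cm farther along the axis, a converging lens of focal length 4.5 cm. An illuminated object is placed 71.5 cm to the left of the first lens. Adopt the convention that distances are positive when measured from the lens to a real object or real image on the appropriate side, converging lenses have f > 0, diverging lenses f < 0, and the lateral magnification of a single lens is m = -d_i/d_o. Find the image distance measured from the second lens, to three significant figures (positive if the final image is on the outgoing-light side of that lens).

8.89 cm

Applying the thin-lens equation to the first lens, 1/27 = 1/71.5 + 1/d_i1, which gives d_i1 = 43.382 cm.
That image sits 9.118 cm in front of the second lens, so d_o2 = 9.118 cm.
Applying the thin-lens equation again with f_2 = 4.5 cm and d_o2 = 9.118 cm gives d_i2 = 8.885 cm.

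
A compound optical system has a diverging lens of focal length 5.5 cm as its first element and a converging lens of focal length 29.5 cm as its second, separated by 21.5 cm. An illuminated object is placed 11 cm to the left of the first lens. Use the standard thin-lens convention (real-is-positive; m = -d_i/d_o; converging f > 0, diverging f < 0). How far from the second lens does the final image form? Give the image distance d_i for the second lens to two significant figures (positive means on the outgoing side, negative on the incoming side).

Applying the thin-lens equation to the first lens, 1/(-5.5) = 1/11 + 1/d_i1, which gives d_i1 = -3.667 cm.
With d_i1 < 0 the first image is virtual and lies on the object side; the object distance for lens 2 is d_o2 = 21.5 - (-3.667) = 25.167 cm.
Applying the thin-lens equation again with f_2 = 29.5 cm and d_o2 = 25.167 cm gives d_i2 = -171.327 cm.

-170 cm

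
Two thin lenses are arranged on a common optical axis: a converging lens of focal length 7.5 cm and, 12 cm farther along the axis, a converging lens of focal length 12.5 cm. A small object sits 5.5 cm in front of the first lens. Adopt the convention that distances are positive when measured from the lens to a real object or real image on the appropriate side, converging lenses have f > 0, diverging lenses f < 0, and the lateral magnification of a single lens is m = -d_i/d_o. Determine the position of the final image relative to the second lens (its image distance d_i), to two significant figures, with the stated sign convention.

Lens 1: 1/d_i1 = 1/f_1 - 1/d_o1 = 1/7.5 - 1/5.5 = -0.04848 cm^-1, so d_i1 = -20.625 cm.
With d_i1 < 0 the first image is virtual and lies on the object side; the object distance for lens 2 is d_o2 = 12 - (-20.625) = 32.625 cm.
Lens 2: 1/d_i2 = 1/f_2 - 1/d_o2 = 1/12.5 - 1/(32.625) = 0.04935 cm^-1, so d_i2 = 20.264 cm.

20 cm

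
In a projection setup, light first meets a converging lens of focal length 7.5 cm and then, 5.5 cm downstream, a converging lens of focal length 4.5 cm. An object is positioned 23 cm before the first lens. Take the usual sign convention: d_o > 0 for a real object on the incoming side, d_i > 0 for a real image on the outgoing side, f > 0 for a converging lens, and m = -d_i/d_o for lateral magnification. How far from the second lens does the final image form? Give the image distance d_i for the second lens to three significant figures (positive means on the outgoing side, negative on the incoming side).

2.50 cm

Applying the thin-lens equation to the first lens, 1/7.5 = 1/23 + 1/d_i1, which gives d_i1 = 11.129 cm.
This image would form 11.129 cm past lens 1, i.e. 5.629 cm beyond lens 2, so it is a virtual object for lens 2: d_o2 = 5.5 - 11.129 = -5.629 cm.
Applying the thin-lens equation again with f_2 = 4.5 cm and d_o2 = -5.629 cm gives d_i2 = 2.501 cm.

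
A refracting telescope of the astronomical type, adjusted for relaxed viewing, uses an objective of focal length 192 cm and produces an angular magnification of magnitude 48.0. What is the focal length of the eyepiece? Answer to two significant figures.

4.0 cm

|M| = f_obj/f_eye, so f_eye = f_obj/|M| = 192/48.0 = 4.000 cm.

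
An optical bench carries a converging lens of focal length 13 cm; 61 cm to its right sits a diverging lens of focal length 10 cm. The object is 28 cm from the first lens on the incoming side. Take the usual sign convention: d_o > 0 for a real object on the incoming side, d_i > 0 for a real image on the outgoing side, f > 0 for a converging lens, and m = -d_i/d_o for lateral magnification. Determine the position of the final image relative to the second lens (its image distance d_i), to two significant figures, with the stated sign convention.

Lens 1: 1/d_i1 = 1/f_1 - 1/d_o1 = 1/13 - 1/28 = 0.04121 cm^-1, so d_i1 = 24.267 cm.
That image sits 36.733 cm in front of the second lens, so d_o2 = 36.733 cm.
Lens 2: 1/d_i2 = 1/f_2 - 1/d_o2 = 1/(-10) - 1/(36.733) = -0.12722 cm^-1, so d_i2 = -7.860 cm.

-7.9 cm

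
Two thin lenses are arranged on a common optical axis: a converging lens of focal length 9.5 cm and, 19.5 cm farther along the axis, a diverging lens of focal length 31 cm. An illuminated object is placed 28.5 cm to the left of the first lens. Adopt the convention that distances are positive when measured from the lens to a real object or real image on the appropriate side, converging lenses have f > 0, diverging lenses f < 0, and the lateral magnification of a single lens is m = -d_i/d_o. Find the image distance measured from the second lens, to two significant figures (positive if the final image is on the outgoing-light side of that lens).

Applying the thin-lens equation to the first lens, 1/9.5 = 1/28.5 + 1/d_i1, which gives d_i1 = 14.250 cm.
The intermediate image is 14.250 cm to the right of lens 1, so d_o2 = L - d_i1 = 19.5 - 14.250 = 5.250 cm.
Applying the thin-lens equation again with f_2 = -31 cm and d_o2 = 5.250 cm gives d_i2 = -4.490 cm.

-4.5 cm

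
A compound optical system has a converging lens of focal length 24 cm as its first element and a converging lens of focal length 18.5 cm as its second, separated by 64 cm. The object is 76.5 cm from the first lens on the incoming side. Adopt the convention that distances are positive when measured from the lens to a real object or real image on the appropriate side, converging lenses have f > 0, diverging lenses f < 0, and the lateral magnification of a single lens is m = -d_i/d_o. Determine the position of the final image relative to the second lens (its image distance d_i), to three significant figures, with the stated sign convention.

51.0 cm

First lens: d_i1 = 1/(1/24 - 1/76.5) = 34.971 cm.
Object distance for lens 2: d_o2 = 64 - 34.971 = 29.029 cm.
Second lens: d_i2 = 1/(1/18.5 - 1/(29.029)) = 51.007 cm.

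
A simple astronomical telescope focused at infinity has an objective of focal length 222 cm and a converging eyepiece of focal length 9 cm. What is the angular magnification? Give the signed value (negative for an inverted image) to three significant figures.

M = -f_obj/f_eye = -222/(9) = -24.667.

-24.7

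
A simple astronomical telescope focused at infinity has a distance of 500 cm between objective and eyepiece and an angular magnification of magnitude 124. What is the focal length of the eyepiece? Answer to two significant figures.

4.0 cm

In normal adjustment the tube length equals f_obj + f_eye and |M| = f_obj/f_eye.
So f_obj = 124 f_eye and 124 f_eye + f_eye = 500 cm, giving f_eye = 500/125 = 4.000 cm and f_obj = 496.000 cm.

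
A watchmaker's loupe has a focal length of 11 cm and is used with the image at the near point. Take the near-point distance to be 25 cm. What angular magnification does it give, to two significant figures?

M = 1 + D/f = 1 + 25/11 = 3.273.

3.3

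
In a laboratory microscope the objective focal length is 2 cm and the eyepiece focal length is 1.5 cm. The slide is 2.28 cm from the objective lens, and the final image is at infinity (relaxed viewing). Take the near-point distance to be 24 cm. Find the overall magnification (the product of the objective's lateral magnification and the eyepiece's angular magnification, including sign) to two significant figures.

Objective: 1/d_i = 1/f_obj - 1/d_o = 1/2 - 1/2.28 = 0.06140 cm^-1, so d_i = 16.286 cm.
m_obj = -d_i/d_o = -16.286/2.28 = -7.143.
Eyepiece angular magnification (image at infinity): M_eye = D/f_e = 24/1.5 = 16.000.
Overall M = m_obj x M_eye = (-7.143)(16.000) = -114.29.

-110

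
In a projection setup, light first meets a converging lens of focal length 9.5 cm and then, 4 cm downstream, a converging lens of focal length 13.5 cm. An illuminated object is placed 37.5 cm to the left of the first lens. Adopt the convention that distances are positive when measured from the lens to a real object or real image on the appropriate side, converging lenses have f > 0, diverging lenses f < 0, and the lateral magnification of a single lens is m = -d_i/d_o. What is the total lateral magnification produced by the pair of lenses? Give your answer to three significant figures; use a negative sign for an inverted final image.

First lens: d_i1 = 1/(1/9.5 - 1/37.5) = 12.723 cm.
m_1 = -(12.723)/37.5 = -0.3393.
Since 12.723 cm > 4 cm, the first image lies past the second lens and serves as a virtual object: d_o2 = L - d_i1 = -8.723 cm.
Second lens: d_i2 = 1/(1/13.5 - 1/(-8.723)) = 5.299 cm.
m_2 = -(5.299)/(-8.723) = 0.6075.
Overall magnification: m = m_1 m_2 = -0.2061.

-0.206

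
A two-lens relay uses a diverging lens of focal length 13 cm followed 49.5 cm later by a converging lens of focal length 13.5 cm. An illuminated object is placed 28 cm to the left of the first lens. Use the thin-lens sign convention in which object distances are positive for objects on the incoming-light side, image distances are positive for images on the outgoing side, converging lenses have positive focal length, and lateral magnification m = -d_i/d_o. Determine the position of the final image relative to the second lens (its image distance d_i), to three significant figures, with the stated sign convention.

Lens 1: 1/d_i1 = 1/f_1 - 1/d_o1 = 1/(-13) - 1/28 = -0.11264 cm^-1, so d_i1 = -8.878 cm.
The intermediate image is virtual, 8.878 cm to the left of lens 1, so d_o2 = L - d_i1 = 49.5 - (-8.878) = 58.378 cm.
Lens 2: 1/d_i2 = 1/f_2 - 1/d_o2 = 1/13.5 - 1/(58.378) = 0.05694 cm^-1, so d_i2 = 17.561 cm.

17.6 cm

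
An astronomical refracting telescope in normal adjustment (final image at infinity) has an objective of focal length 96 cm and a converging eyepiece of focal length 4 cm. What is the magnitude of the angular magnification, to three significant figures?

|M| = f_obj/|f_eye| = 96/4 = 24.000.

24.0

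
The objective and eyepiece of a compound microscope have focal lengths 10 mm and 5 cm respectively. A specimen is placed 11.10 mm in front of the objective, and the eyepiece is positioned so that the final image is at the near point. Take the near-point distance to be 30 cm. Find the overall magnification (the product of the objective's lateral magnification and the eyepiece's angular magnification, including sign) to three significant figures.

-63.6

Convert to cm: f_obj = 10 mm = 1 cm; d_o = 11.10 mm = 1.11 cm.
Objective: 1/d_i = 1/f_obj - 1/d_o = 1/1 - 1/1.11 = 0.09910 cm^-1, so d_i = 10.091 cm.
m_obj = -d_i/d_o = -10.091/1.11 = -9.091.
Eyepiece angular magnification (image at near point): M_eye = 1 + D/f_e = 1 + 30/5 = 7.000.
Overall M = m_obj x M_eye = (-9.091)(7.000) = -63.64.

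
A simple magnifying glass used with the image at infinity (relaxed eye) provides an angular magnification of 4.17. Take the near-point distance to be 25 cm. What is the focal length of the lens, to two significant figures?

6.0 cm

For the image at infinity, M = D/f.
f = D/M = 25/4.17 = 5.995 cm.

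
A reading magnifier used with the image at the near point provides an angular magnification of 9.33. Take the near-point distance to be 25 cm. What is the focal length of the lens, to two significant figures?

3.0 cm

For the image at the near point, M = 1 + D/f.
f = D/(M - 1) = 25/(9.33 - 1) = 3.001 cm.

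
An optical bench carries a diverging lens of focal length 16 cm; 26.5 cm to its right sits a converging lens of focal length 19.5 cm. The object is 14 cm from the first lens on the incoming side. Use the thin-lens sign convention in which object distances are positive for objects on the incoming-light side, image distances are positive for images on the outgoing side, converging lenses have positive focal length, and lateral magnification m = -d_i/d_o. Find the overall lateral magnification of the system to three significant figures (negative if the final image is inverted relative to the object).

Lens 1: 1/d_i1 = 1/f_1 - 1/d_o1 = 1/(-16) - 1/14 = -0.13393 cm^-1, so d_i1 = -7.467 cm.
m_1 = -(-7.467)/14 = 0.5333.
The intermediate image is virtual, 7.467 cm to the left of lens 1, so d_o2 = L - d_i1 = 26.5 - (-7.467) = 33.967 cm.
Lens 2: 1/d_i2 = 1/f_2 - 1/d_o2 = 1/19.5 - 1/(33.967) = 0.02184 cm^-1, so d_i2 = 45.785 cm.
m_2 = -(45.785)/(33.967) = -1.3479.
The system's lateral magnification is m_1 m_2 = (0.5333)(-1.3479) = -0.7189.

-0.719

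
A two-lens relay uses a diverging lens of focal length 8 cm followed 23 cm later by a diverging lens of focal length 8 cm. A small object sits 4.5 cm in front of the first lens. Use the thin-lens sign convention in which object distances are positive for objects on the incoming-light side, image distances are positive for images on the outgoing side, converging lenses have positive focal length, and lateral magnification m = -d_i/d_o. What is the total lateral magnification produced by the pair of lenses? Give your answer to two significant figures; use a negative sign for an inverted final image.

Applying the thin-lens equation to the first lens, 1/(-8) = 1/4.5 + 1/d_i1, which gives d_i1 = -2.880 cm.
Its lateral magnification is m_1 = -d_i1/d_o1 = -(-2.880)/4.5 = 0.6400.
With d_i1 < 0 the first image is virtual and lies on the object side; the object distance for lens 2 is d_o2 = 23 - (-2.880) = 25.880 cm.
Applying the thin-lens equation again with f_2 = -8 cm and d_o2 = 25.880 cm gives d_i2 = -6.111 cm.
m_2 = -(-6.111)/(25.880) = 0.2361.
Overall magnification: m = m_1 m_2 = 0.1511.

0.15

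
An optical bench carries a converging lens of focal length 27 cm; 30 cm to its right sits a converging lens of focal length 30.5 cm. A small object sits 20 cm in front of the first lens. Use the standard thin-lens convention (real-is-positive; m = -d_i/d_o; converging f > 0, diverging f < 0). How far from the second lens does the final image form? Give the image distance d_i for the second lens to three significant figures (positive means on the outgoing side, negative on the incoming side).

42.6 cm

First lens: d_i1 = 1/(1/27 - 1/20) = -77.143 cm.
The intermediate image is virtual, 77.143 cm to the left of lens 1, so d_o2 = L - d_i1 = 30 - (-77.143) = 107.143 cm.
Second lens: d_i2 = 1/(1/30.5 - 1/(107.143)) = 42.637 cm.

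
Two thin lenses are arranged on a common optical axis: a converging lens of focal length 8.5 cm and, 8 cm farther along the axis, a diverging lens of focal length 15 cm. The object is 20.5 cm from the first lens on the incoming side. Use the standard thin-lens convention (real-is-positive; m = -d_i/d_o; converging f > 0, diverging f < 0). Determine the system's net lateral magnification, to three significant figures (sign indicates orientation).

-1.25

First lens: d_i1 = 1/(1/8.5 - 1/20.5) = 14.521 cm.
m_1 = -(14.521)/20.5 = -0.7083.
Since 14.521 cm > 8 cm, the first image lies past the second lens and serves as a virtual object: d_o2 = L - d_i1 = -6.521 cm.
Second lens: d_i2 = 1/(1/(-15) - 1/(-6.521)) = 11.536 cm.
m_2 = -(11.536)/(-6.521) = 1.7690.
The system's lateral magnification is m_1 m_2 = (-0.7083)(1.7690) = -1.2531.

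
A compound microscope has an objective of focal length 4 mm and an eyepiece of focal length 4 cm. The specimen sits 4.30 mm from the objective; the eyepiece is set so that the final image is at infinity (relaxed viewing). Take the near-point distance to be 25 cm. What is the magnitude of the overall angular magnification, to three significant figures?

83.3

Convert to cm: f_obj = 4 mm = 0.4 cm; d_o = 4.30 mm = 0.43 cm.
Objective: 1/d_i = 1/f_obj - 1/d_o = 1/0.4 - 1/0.43 = 0.17442 cm^-1, so d_i = 5.733 cm.
m_obj = -d_i/d_o = -5.733/0.43 = -13.333.
Eyepiece angular magnification (image at infinity): M_eye = D/f_e = 25/4 = 6.250.
Overall M = m_obj x M_eye = (-13.333)(6.250) = -83.33.
|M| = 83.33.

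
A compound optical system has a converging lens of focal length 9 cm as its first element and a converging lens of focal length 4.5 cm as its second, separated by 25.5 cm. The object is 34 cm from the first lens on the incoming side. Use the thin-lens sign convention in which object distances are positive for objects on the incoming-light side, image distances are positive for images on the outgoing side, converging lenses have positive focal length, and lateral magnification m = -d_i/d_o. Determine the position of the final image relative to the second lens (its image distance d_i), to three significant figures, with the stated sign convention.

Applying the thin-lens equation to the first lens, 1/9 = 1/34 + 1/d_i1, which gives d_i1 = 12.240 cm.
Object distance for lens 2: d_o2 = 25.5 - 12.240 = 13.260 cm.
Applying the thin-lens equation again with f_2 = 4.5 cm and d_o2 = 13.260 cm gives d_i2 = 6.812 cm.

6.81 cm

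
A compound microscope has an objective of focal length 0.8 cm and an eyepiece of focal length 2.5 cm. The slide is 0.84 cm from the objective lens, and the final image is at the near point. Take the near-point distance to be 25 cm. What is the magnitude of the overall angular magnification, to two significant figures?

220

Objective: 1/d_i = 1/f_obj - 1/d_o = 1/0.8 - 1/0.84 = 0.05952 cm^-1, so d_i = 16.800 cm.
m_obj = -d_i/d_o = -16.800/0.84 = -20.000.
Eyepiece angular magnification (image at near point): M_eye = 1 + D/f_e = 1 + 25/2.5 = 11.000.
Overall M = m_obj x M_eye = (-20.000)(11.000) = -220.00.
|M| = 220.00.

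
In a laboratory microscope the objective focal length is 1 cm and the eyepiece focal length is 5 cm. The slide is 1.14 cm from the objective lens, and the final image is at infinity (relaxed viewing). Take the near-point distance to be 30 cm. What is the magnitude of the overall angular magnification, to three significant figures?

Objective: 1/d_i = 1/f_obj - 1/d_o = 1/1 - 1/1.14 = 0.12281 cm^-1, so d_i = 8.143 cm.
m_obj = -d_i/d_o = -8.143/1.14 = -7.143.
Eyepiece angular magnification (image at infinity): M_eye = D/f_e = 30/5 = 6.000.
Overall M = m_obj x M_eye = (-7.143)(6.000) = -42.86.
|M| = 42.86.

42.9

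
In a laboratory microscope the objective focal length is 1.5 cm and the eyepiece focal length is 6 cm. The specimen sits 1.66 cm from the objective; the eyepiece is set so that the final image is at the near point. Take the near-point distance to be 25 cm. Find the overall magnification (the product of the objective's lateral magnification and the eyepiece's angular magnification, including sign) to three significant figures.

Objective: 1/d_i = 1/f_obj - 1/d_o = 1/1.5 - 1/1.66 = 0.06426 cm^-1, so d_i = 15.563 cm.
m_obj = -d_i/d_o = -15.563/1.66 = -9.375.
Eyepiece angular magnification (image at near point): M_eye = 1 + D/f_e = 1 + 25/6 = 5.167.
Overall M = m_obj x M_eye = (-9.375)(5.167) = -48.44.

-48.4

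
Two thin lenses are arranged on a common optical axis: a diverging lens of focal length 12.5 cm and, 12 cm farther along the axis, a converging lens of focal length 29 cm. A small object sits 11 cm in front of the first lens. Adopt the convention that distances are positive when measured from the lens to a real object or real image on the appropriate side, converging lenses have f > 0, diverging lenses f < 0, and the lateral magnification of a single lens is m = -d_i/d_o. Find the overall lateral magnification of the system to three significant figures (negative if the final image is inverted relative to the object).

First lens: d_i1 = 1/(1/(-12.5) - 1/11) = -5.851 cm.
m_1 = -(-5.851)/11 = 0.5319.
With d_i1 < 0 the first image is virtual and lies on the object side; the object distance for lens 2 is d_o2 = 12 - (-5.851) = 17.851 cm.
Second lens: d_i2 = 1/(1/29 - 1/(17.851)) = -46.433 cm.
m_2 = -(-46.433)/(17.851) = 2.6011.
Total m = m_1 x m_2 = (0.5319)(2.6011) = 1.3836.

1.38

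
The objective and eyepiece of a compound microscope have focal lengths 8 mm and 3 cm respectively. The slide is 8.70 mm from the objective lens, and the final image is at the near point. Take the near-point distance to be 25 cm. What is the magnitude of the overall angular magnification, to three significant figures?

Convert to cm: f_obj = 8 mm = 0.8 cm; d_o = 8.70 mm = 0.87 cm.
Objective: 1/d_i = 1/f_obj - 1/d_o = 1/0.8 - 1/0.87 = 0.10057 cm^-1, so d_i = 9.943 cm.
m_obj = -d_i/d_o = -9.943/0.87 = -11.429.
Eyepiece angular magnification (image at near point): M_eye = 1 + D/f_e = 1 + 25/3 = 9.333.
Overall M = m_obj x M_eye = (-11.429)(9.333) = -106.67.
|M| = 106.67.

107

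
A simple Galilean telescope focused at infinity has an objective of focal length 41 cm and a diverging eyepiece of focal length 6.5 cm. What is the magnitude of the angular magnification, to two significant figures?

6.3

|M| = f_obj/|f_eye| = 41/6.5 = 6.308.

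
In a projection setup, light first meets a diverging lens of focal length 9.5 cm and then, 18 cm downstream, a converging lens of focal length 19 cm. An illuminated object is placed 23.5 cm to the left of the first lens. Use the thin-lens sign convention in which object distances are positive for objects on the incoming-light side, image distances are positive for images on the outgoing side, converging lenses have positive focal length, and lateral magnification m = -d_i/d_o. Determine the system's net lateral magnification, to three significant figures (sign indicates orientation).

Applying the thin-lens equation to the first lens, 1/(-9.5) = 1/23.5 + 1/d_i1, which gives d_i1 = -6.765 cm.
Its lateral magnification is m_1 = -d_i1/d_o1 = -(-6.765)/23.5 = 0.2879.
The intermediate image is virtual, 6.765 cm to the left of lens 1, so d_o2 = L - d_i1 = 18 - (-6.765) = 24.765 cm.
Applying the thin-lens equation again with f_2 = 19 cm and d_o2 = 24.765 cm gives d_i2 = 81.618 cm.
m_2 = -(81.618)/(24.765) = -3.2957.
Overall magnification: m = m_1 m_2 = -0.9488.

-0.949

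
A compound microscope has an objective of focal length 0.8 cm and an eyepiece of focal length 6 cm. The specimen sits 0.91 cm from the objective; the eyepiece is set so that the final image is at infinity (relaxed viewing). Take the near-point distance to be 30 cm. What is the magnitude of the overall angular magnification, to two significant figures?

36

Objective: 1/d_i = 1/f_obj - 1/d_o = 1/0.8 - 1/0.91 = 0.15110 cm^-1, so d_i = 6.618 cm.
m_obj = -d_i/d_o = -6.618/0.91 = -7.273.
Eyepiece angular magnification (image at infinity): M_eye = D/f_e = 30/6 = 5.000.
Overall M = m_obj x M_eye = (-7.273)(5.000) = -36.36.
|M| = 36.36.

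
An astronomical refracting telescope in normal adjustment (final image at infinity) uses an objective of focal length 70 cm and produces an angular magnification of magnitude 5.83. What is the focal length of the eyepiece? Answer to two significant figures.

12 cm

|M| = f_obj/f_eye, so f_eye = f_obj/|M| = 70/5.83 = 12.007 cm.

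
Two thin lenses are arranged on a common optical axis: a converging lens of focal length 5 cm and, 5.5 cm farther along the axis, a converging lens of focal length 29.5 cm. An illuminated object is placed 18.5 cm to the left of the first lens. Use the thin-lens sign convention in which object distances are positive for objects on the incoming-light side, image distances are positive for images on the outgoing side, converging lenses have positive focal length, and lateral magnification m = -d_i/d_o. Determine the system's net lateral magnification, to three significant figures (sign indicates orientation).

Applying the thin-lens equation to the first lens, 1/5 = 1/18.5 + 1/d_i1, which gives d_i1 = 6.852 cm.
Its lateral magnification is m_1 = -d_i1/d_o1 = -(6.852)/18.5 = -0.3704.
This image would form 6.852 cm past lens 1, i.e. 1.352 cm beyond lens 2, so it is a virtual object for lens 2: d_o2 = 5.5 - 6.852 = -1.352 cm.
Applying the thin-lens equation again with f_2 = 29.5 cm and d_o2 = -1.352 cm gives d_i2 = 1.293 cm.
m_2 = -(1.293)/(-1.352) = 0.9562.
The system's lateral magnification is m_1 m_2 = (-0.3704)(0.9562) = -0.3541.

-0.354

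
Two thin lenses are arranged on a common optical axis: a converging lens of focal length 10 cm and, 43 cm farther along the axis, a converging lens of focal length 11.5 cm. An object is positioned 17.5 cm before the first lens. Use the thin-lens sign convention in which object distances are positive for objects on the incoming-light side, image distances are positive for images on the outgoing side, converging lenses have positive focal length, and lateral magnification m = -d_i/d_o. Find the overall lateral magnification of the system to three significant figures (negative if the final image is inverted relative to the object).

Lens 1: 1/d_i1 = 1/f_1 - 1/d_o1 = 1/10 - 1/17.5 = 0.04286 cm^-1, so d_i1 = 23.333 cm.
m_1 = -(23.333)/17.5 = -1.3333.
The intermediate image is 23.333 cm to the right of lens 1, so d_o2 = L - d_i1 = 43 - 23.333 = 19.667 cm.
Lens 2: 1/d_i2 = 1/f_2 - 1/d_o2 = 1/11.5 - 1/(19.667) = 0.03611 cm^-1, so d_i2 = 27.694 cm.
m_2 = -(27.694)/(19.667) = -1.4082.
The system's lateral magnification is m_1 m_2 = (-1.3333)(-1.4082) = 1.8776.

1.88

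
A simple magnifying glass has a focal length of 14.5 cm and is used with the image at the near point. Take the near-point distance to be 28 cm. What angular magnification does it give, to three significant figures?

M = 1 + D/f = 1 + 28/14.5 = 2.931.

2.93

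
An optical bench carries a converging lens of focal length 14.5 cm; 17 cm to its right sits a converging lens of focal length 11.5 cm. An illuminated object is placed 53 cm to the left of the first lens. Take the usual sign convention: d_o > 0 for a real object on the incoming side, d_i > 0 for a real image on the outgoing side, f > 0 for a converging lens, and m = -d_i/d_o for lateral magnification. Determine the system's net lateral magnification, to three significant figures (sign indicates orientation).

-0.300

Lens 1: 1/d_i1 = 1/f_1 - 1/d_o1 = 1/14.5 - 1/53 = 0.05010 cm^-1, so d_i1 = 19.961 cm.
m_1 = -(19.961)/53 = -0.3766.
Since 19.961 cm > 17 cm, the first image lies past the second lens and serves as a virtual object: d_o2 = L - d_i1 = -2.961 cm.
Lens 2: 1/d_i2 = 1/f_2 - 1/d_o2 = 1/11.5 - 1/(-2.961) = 0.42468 cm^-1, so d_i2 = 2.355 cm.
m_2 = -(2.355)/(-2.961) = 0.7952.
The system's lateral magnification is m_1 m_2 = (-0.3766)(0.7952) = -0.2995.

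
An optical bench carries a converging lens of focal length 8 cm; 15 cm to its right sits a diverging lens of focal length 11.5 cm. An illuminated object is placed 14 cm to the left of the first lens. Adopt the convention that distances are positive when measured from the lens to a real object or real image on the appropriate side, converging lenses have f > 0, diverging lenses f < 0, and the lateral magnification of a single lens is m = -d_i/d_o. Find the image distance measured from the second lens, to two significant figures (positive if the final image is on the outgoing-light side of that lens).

5.4 cm

Applying the thin-lens equation to the first lens, 1/8 = 1/14 + 1/d_i1, which gives d_i1 = 18.667 cm.
Since 18.667 cm > 15 cm, the first image lies past the second lens and serves as a virtual object: d_o2 = L - d_i1 = -3.667 cm.
Applying the thin-lens equation again with f_2 = -11.5 cm and d_o2 = -3.667 cm gives d_i2 = 5.383 cm.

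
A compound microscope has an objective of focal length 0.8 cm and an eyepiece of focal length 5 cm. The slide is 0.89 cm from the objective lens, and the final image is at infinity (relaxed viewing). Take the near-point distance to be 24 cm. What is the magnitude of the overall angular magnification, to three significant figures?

42.7

Objective: 1/d_i = 1/f_obj - 1/d_o = 1/0.8 - 1/0.89 = 0.12640 cm^-1, so d_i = 7.911 cm.
m_obj = -d_i/d_o = -7.911/0.89 = -8.889.
Eyepiece angular magnification (image at infinity): M_eye = D/f_e = 24/5 = 4.800.
Overall M = m_obj x M_eye = (-8.889)(4.800) = -42.67.
|M| = 42.67.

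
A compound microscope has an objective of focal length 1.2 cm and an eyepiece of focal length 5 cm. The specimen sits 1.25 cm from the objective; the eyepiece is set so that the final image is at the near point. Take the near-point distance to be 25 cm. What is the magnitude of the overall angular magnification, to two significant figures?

Objective: 1/d_i = 1/f_obj - 1/d_o = 1/1.2 - 1/1.25 = 0.03333 cm^-1, so d_i = 30.000 cm.
m_obj = -d_i/d_o = -30.000/1.25 = -24.000.
Eyepiece angular magnification (image at near point): M_eye = 1 + D/f_e = 1 + 25/5 = 6.000.
Overall M = m_obj x M_eye = (-24.000)(6.000) = -144.00.
|M| = 144.00.

140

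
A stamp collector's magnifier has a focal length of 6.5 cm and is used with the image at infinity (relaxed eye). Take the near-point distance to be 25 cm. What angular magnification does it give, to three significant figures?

3.85

M = D/f = 25/6.5 = 3.846.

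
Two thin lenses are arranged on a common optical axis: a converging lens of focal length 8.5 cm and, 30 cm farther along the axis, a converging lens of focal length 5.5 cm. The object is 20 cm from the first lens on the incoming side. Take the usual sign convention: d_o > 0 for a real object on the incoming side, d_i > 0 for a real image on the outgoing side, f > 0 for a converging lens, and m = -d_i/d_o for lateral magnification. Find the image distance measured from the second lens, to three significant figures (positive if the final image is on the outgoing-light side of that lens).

8.61 cm

First lens: d_i1 = 1/(1/8.5 - 1/20) = 14.783 cm.
The intermediate image is 14.783 cm to the right of lens 1, so d_o2 = L - d_i1 = 30 - 14.783 = 15.217 cm.
Second lens: d_i2 = 1/(1/5.5 - 1/(15.217)) = 8.613 cm.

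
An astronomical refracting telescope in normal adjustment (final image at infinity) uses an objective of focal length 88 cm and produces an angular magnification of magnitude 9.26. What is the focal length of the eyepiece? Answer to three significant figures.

9.50 cm

|M| = f_obj/f_eye, so f_eye = f_obj/|M| = 88/9.26 = 9.503 cm.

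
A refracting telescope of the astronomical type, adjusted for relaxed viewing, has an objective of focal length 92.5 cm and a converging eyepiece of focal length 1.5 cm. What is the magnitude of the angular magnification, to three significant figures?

61.7

|M| = f_obj/|f_eye| = 92.5/1.5 = 61.667.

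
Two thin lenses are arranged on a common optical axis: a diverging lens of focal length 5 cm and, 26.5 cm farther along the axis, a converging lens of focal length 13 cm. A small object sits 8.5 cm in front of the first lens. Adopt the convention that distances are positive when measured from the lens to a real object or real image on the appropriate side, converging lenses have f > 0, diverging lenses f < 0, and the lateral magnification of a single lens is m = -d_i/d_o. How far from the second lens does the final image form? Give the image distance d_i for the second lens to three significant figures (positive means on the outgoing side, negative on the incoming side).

23.2 cm

Applying the thin-lens equation to the first lens, 1/(-5) = 1/8.5 + 1/d_i1, which gives d_i1 = -3.148 cm.
With d_i1 < 0 the first image is virtual and lies on the object side; the object distance for lens 2 is d_o2 = 26.5 - (-3.148) = 29.648 cm.
Applying the thin-lens equation again with f_2 = 13 cm and d_o2 = 29.648 cm gives d_i2 = 23.151 cm.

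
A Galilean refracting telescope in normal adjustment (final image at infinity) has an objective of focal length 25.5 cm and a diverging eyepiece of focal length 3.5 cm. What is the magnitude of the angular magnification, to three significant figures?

|M| = f_obj/|f_eye| = 25.5/3.5 = 7.286.

7.29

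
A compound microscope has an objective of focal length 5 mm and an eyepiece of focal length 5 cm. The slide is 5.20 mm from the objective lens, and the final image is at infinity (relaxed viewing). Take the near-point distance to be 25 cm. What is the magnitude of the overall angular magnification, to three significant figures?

Convert to cm: f_obj = 5 mm = 0.5 cm; d_o = 5.20 mm = 0.52 cm.
Objective: 1/d_i = 1/f_obj - 1/d_o = 1/0.5 - 1/0.52 = 0.07692 cm^-1, so d_i = 13.000 cm.
m_obj = -d_i/d_o = -13.000/0.52 = -25.000.
Eyepiece angular magnification (image at infinity): M_eye = D/f_e = 25/5 = 5.000.
Overall M = m_obj x M_eye = (-25.000)(5.000) = -125.00.
|M| = 125.00.

125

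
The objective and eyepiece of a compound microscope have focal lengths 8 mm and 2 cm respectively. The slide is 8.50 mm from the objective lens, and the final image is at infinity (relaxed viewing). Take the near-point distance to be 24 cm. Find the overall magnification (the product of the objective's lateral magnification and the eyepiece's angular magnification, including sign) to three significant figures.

Convert to cm: f_obj = 8 mm = 0.8 cm; d_o = 8.50 mm = 0.85 cm.
Objective: 1/d_i = 1/f_obj - 1/d_o = 1/0.8 - 1/0.85 = 0.07353 cm^-1, so d_i = 13.600 cm.
m_obj = -d_i/d_o = -13.600/0.85 = -16.000.
Eyepiece angular magnification (image at infinity): M_eye = D/f_e = 24/2 = 12.000.
Overall M = m_obj x M_eye = (-16.000)(12.000) = -192.00.

-192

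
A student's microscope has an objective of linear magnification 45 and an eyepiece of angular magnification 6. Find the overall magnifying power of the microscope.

270

The overall magnification of a compound microscope is the product of the objective and eyepiece magnifications:
M = M_obj x M_eye = 45 x 6 = 270.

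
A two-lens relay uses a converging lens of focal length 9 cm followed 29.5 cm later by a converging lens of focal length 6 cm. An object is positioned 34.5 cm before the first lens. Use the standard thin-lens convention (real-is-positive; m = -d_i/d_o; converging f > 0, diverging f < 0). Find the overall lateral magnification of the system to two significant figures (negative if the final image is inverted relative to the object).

Lens 1: 1/d_i1 = 1/f_1 - 1/d_o1 = 1/9 - 1/34.5 = 0.08213 cm^-1, so d_i1 = 12.176 cm.
m_1 = -(12.176)/34.5 = -0.3529.
Object distance for lens 2: d_o2 = 29.5 - 12.176 = 17.324 cm.
Lens 2: 1/d_i2 = 1/f_2 - 1/d_o2 = 1/6 - 1/(17.324) = 0.10894 cm^-1, so d_i2 = 9.179 cm.
m_2 = -(9.179)/(17.324) = -0.5299.
Overall magnification: m = m_1 m_2 = 0.1870.

0.19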